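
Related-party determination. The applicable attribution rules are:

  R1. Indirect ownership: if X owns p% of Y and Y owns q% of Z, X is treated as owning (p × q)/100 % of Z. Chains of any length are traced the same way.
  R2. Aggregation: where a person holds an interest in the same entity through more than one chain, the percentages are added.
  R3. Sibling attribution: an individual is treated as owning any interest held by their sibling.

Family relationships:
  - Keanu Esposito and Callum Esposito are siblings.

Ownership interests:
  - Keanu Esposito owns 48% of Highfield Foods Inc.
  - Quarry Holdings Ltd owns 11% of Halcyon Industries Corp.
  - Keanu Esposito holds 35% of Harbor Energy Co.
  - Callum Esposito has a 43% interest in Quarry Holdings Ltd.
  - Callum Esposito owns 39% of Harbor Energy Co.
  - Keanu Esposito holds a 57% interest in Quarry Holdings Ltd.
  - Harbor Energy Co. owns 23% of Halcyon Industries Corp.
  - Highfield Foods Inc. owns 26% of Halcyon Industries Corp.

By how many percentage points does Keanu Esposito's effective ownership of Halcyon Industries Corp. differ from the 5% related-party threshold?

35.5

By sibling attribution (R3), Keanu Esposito is treated as also owning Callum Esposito's interest in Quarry Holdings Ltd, giving 57% + 43% = 100%.
By sibling attribution (R3), Keanu Esposito is treated as also owning Callum Esposito's interest in Harbor Energy Co, giving 35% + 39% = 74%.
Chain via Quarry Holdings Ltd (R1): 100% × 11% = 11% of Halcyon Industries Corp.
Chain via Harbor Energy Co. (R1): 74% × 23% = 17.02% of Halcyon Industries Corp.
Chain via Highfield Foods Inc. (R1): 48% × 26% = 12.48% of Halcyon Industries Corp.
Aggregating (R2): 11% + 17.02% + 12.48% = 40.5%.
40.5% exceeds the 5% threshold by 35.5 percentage points.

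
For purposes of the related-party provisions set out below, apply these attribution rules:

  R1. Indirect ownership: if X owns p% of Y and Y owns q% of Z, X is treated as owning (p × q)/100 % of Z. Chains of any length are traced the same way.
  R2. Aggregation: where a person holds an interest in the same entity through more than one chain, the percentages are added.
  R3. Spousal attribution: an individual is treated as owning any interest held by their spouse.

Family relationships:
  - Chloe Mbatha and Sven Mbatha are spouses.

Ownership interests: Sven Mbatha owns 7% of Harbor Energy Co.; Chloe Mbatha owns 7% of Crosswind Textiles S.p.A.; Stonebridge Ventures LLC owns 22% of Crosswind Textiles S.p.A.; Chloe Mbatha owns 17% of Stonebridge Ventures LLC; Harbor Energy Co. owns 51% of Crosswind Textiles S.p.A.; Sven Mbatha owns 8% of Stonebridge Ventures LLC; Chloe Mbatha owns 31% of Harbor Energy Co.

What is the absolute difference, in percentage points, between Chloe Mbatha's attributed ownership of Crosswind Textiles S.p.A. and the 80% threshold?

48.12

By spousal attribution (R3), Chloe Mbatha is treated as also owning Sven Mbatha's interest in Stonebridge Ventures LLC, giving 17% + 8% = 25%.
By spousal attribution (R3), Chloe Mbatha is treated as also owning Sven Mbatha's interest in Harbor Energy Co, giving 31% + 7% = 38%.
Chain via Stonebridge Ventures LLC (R1): 25% × 22% = 5.5% of Crosswind Textiles S.p.A.
Chain via Harbor Energy Co. (R1): 38% × 51% = 19.38% of Crosswind Textiles S.p.A.
Direct interest in Crosswind Textiles S.p.A: 7%.
Aggregating (R2): 5.5% + 19.38% + 7% = 31.88%.
31.88% falls short of the 80% threshold by 48.12 percentage points.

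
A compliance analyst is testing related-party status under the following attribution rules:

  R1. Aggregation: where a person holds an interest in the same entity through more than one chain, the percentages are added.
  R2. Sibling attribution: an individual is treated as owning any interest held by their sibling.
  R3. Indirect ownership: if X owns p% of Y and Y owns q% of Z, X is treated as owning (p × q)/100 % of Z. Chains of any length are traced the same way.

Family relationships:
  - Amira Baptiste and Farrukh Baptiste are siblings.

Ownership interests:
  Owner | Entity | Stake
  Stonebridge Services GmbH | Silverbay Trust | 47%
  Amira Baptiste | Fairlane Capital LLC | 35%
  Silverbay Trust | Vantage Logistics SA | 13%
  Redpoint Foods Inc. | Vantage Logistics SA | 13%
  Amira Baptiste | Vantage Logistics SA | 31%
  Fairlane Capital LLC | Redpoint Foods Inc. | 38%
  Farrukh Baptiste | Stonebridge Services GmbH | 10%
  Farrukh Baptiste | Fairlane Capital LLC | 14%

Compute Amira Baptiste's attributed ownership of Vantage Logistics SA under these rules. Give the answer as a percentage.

By sibling attribution (R2), Amira Baptiste is treated as also owning Farrukh Baptiste's interest in Fairlane Capital LLC, giving 35% + 14% = 49%.
By sibling attribution (R2), Amira Baptiste is treated as owning Farrukh Baptiste's 10% interest in Stonebridge Services GmbH.
Chain via Fairlane Capital LLC → Redpoint Foods Inc. (R3): 49% × 38% × 13% = 2.4206% of Vantage Logistics SA.
Direct interest in Vantage Logistics SA: 31%.
Chain via Stonebridge Services GmbH → Silverbay Trust (R3): 10% × 47% × 13% = 0.611% of Vantage Logistics SA.
Aggregating (R1): 2.4206% + 31% + 0.611% = 34.0316%.

34.0316%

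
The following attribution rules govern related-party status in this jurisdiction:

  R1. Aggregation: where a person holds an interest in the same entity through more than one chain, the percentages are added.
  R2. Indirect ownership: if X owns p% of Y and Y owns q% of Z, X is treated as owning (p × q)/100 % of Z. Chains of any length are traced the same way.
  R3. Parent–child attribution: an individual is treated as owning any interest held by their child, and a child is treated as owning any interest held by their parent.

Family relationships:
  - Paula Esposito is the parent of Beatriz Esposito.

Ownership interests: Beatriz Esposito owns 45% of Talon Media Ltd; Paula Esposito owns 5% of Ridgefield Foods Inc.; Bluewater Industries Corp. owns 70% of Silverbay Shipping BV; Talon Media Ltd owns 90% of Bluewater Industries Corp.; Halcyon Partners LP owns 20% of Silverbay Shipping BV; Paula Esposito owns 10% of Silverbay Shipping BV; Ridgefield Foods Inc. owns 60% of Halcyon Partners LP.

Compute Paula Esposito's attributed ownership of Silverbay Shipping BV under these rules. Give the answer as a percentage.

By parent–child attribution (R3), Paula Esposito is treated as owning Beatriz Esposito's 45% interest in Talon Media Ltd.
Chain via Ridgefield Foods Inc. → Halcyon Partners LP (R2): 5% × 60% × 20% = 0.6% of Silverbay Shipping BV.
Direct interest in Silverbay Shipping BV: 10%.
Chain via Talon Media Ltd → Bluewater Industries Corp. (R2): 45% × 90% × 70% = 28.35% of Silverbay Shipping BV.
Aggregating (R1): 0.6% + 10% + 28.35% = 38.95%.

38.95%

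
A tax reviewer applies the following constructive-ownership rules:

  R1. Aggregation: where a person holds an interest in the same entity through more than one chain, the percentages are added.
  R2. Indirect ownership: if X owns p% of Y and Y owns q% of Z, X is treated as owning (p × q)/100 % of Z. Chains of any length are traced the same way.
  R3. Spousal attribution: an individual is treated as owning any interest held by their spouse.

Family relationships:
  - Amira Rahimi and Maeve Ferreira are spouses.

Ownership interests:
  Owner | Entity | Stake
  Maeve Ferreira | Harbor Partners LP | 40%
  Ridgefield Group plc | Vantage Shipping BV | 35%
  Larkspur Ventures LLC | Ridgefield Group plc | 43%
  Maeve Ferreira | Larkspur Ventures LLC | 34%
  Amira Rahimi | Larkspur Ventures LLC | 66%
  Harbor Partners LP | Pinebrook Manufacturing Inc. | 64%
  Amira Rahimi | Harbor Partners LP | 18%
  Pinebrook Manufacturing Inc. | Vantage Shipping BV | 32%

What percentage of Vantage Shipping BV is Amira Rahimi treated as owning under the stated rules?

26.9284%

By spousal attribution (R3), Amira Rahimi is treated as also owning Maeve Ferreira's interest in Larkspur Ventures LLC, giving 66% + 34% = 100%.
By spousal attribution (R3), Amira Rahimi is treated as also owning Maeve Ferreira's interest in Harbor Partners LP, giving 18% + 40% = 58%.
Chain via Larkspur Ventures LLC → Ridgefield Group plc (R2): 100% × 43% × 35% = 15.05% of Vantage Shipping BV.
Chain via Harbor Partners LP → Pinebrook Manufacturing Inc. (R2): 58% × 64% × 32% = 11.8784% of Vantage Shipping BV.
Aggregating (R1): 15.05% + 11.8784% = 26.9284%.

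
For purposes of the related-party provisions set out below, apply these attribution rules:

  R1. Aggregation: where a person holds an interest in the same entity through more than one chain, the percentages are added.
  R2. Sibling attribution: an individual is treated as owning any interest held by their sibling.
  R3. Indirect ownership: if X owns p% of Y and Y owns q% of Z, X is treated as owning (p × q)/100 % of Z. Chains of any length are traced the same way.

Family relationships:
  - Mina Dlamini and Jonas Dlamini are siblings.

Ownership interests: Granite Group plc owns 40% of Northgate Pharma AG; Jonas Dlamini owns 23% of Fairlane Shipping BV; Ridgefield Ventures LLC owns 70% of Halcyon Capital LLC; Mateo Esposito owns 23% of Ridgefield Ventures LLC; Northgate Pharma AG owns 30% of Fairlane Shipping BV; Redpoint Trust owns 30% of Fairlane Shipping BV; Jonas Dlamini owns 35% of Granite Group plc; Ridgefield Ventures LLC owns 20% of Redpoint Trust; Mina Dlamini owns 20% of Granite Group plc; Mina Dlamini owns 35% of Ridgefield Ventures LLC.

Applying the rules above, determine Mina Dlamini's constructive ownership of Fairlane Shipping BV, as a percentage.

31.7%

By sibling attribution (R2), Mina Dlamini is treated as also owning Jonas Dlamini's interest in Granite Group plc, giving 20% + 35% = 55%.
By sibling attribution (R2), Mina Dlamini is treated as owning Jonas Dlamini's 23% interest in Fairlane Shipping BV.
Chain via Ridgefield Ventures LLC → Redpoint Trust (R3): 35% × 20% × 30% = 2.1% of Fairlane Shipping BV.
Chain via Granite Group plc → Northgate Pharma AG (R3): 55% × 40% × 30% = 6.6% of Fairlane Shipping BV.
Direct interest in Fairlane Shipping BV: 23%.
Aggregating (R1): 2.1% + 6.6% + 23% = 31.7%.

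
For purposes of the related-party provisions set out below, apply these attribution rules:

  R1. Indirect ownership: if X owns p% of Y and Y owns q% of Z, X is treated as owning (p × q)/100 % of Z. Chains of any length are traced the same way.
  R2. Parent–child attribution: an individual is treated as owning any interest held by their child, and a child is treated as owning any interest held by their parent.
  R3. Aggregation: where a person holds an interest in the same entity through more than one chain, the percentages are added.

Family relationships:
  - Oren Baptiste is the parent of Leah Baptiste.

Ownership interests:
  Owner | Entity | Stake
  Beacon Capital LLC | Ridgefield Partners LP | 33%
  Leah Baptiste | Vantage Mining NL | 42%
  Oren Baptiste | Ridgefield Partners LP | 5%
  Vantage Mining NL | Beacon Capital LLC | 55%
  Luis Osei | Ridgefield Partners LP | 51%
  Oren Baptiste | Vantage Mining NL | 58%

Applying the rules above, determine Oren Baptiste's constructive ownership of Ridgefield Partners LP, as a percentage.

By parent–child attribution (R2), Oren Baptiste is treated as also owning Leah Baptiste's interest in Vantage Mining NL, giving 58% + 42% = 100%.
Chain via Vantage Mining NL → Beacon Capital LLC (R1): 100% × 55% × 33% = 18.15% of Ridgefield Partners LP.
Direct interest in Ridgefield Partners LP: 5%.
Aggregating (R3): 18.15% + 5% = 23.15%.

23.15%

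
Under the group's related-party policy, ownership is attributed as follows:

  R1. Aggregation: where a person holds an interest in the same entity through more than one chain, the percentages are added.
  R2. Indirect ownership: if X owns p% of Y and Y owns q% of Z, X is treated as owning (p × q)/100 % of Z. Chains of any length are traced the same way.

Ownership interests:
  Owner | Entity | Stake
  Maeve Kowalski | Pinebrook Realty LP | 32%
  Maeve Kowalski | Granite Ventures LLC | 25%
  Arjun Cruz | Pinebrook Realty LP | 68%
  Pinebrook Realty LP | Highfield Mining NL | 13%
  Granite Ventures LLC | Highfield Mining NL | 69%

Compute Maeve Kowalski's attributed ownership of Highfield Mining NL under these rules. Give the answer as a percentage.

Chain via Pinebrook Realty LP (R2): 32% × 13% = 4.16% of Highfield Mining NL.
Chain via Granite Ventures LLC (R2): 25% × 69% = 17.25% of Highfield Mining NL.
Aggregating (R1): 4.16% + 17.25% = 21.41%.

21.41%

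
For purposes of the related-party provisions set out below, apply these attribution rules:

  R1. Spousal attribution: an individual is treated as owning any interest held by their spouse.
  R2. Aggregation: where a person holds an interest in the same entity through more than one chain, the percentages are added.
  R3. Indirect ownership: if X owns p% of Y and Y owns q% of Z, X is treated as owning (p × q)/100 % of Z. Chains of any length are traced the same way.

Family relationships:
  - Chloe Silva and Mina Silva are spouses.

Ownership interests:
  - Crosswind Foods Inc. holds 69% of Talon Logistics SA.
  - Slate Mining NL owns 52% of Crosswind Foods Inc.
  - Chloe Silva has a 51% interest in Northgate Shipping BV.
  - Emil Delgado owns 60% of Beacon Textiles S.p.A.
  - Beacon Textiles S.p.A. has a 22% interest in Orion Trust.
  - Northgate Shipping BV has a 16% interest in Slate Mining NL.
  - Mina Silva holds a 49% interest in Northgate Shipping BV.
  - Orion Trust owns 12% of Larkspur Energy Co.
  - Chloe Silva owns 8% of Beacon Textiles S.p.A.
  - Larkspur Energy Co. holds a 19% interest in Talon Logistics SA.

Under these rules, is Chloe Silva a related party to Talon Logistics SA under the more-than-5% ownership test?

By spousal attribution (R1), Chloe Silva is treated as also owning Mina Silva's interest in Northgate Shipping BV, giving 51% + 49% = 100%.
Chain via Northgate Shipping BV → Slate Mining NL → Crosswind Foods Inc. (R3): 100% × 16% × 52% × 69% = 5.7408% of Talon Logistics SA.
Chain via Beacon Textiles S.p.A. → Orion Trust → Larkspur Energy Co. (R3): 8% × 22% × 12% × 19% = 0.040128% of Talon Logistics SA.
Aggregating (R2): 5.7408% + 0.040128% = 5.780928%.
5.780928% exceeds the 5% threshold, so Chloe is a related party to Talon Logistics SA.

Yes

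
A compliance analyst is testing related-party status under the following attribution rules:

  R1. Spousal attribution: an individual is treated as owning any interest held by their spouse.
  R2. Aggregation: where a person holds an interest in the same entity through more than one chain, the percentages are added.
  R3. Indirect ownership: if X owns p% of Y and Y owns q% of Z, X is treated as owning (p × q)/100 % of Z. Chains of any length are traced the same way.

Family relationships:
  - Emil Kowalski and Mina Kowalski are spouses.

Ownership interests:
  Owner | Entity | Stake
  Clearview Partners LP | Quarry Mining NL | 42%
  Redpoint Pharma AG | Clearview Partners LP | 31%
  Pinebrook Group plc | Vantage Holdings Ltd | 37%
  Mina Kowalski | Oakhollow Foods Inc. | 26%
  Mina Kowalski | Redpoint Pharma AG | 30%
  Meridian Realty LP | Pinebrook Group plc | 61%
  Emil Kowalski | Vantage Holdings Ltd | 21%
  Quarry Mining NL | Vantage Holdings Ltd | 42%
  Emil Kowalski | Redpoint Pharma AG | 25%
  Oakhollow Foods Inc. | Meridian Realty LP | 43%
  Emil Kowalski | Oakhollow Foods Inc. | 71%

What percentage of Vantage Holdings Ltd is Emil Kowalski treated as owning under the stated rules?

33.421567%

By spousal attribution (R1), Emil Kowalski is treated as also owning Mina Kowalski's interest in Redpoint Pharma AG, giving 25% + 30% = 55%.
By spousal attribution (R1), Emil Kowalski is treated as also owning Mina Kowalski's interest in Oakhollow Foods Inc, giving 71% + 26% = 97%.
Chain via Redpoint Pharma AG → Clearview Partners LP → Quarry Mining NL (R3): 55% × 31% × 42% × 42% = 3.00762% of Vantage Holdings Ltd.
Chain via Oakhollow Foods Inc. → Meridian Realty LP → Pinebrook Group plc (R3): 97% × 43% × 61% × 37% = 9.413947% of Vantage Holdings Ltd.
Direct interest in Vantage Holdings Ltd: 21%.
Aggregating (R2): 3.00762% + 9.413947% + 21% = 33.421567%.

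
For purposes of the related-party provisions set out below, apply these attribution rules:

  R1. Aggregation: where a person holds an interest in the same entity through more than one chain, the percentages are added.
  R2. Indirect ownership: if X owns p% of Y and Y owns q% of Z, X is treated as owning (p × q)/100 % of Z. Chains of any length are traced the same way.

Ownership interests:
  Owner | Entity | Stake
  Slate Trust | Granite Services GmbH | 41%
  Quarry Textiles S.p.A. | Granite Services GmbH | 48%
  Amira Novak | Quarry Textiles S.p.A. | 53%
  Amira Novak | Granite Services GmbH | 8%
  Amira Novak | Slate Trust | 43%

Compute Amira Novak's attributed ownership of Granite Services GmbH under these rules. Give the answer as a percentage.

51.07%

Chain via Slate Trust (R2): 43% × 41% = 17.63% of Granite Services GmbH.
Chain via Quarry Textiles S.p.A. (R2): 53% × 48% = 25.44% of Granite Services GmbH.
Direct interest in Granite Services GmbH: 8%.
Aggregating (R1): 17.63% + 25.44% + 8% = 51.07%.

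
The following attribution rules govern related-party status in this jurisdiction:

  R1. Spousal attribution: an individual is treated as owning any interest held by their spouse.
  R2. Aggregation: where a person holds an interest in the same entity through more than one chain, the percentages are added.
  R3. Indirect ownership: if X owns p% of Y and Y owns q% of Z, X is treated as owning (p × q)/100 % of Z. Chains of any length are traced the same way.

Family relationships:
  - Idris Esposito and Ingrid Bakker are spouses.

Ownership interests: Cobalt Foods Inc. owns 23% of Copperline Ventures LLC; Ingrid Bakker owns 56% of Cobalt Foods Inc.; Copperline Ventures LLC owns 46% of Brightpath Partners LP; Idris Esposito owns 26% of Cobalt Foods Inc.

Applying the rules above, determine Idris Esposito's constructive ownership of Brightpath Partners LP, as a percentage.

8.6756%

By spousal attribution (R1), Idris Esposito is treated as also owning Ingrid Bakker's interest in Cobalt Foods Inc, giving 26% + 56% = 82%.
Chain via Cobalt Foods Inc. → Copperline Ventures LLC (R3): 82% × 23% × 46% = 8.6756% of Brightpath Partners LP.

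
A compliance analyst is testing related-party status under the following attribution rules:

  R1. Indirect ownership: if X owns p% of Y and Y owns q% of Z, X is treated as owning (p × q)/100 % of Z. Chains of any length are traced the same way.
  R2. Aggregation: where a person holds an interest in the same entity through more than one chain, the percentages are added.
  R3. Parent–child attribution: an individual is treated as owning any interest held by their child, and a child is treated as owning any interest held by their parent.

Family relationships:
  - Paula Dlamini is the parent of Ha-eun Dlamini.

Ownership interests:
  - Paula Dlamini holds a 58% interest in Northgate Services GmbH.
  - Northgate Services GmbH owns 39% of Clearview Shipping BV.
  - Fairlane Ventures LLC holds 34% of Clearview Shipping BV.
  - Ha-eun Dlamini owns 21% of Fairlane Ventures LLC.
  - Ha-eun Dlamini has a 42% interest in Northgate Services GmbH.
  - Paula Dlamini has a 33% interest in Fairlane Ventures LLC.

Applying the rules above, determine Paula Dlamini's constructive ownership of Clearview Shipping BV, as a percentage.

By parent–child attribution (R3), Paula Dlamini is treated as also owning Ha-eun Dlamini's interest in Fairlane Ventures LLC, giving 33% + 21% = 54%.
By parent–child attribution (R3), Paula Dlamini is treated as also owning Ha-eun Dlamini's interest in Northgate Services GmbH, giving 58% + 42% = 100%.
Chain via Fairlane Ventures LLC (R1): 54% × 34% = 18.36% of Clearview Shipping BV.
Chain via Northgate Services GmbH (R1): 100% × 39% = 39% of Clearview Shipping BV.
Aggregating (R2): 18.36% + 39% = 57.36%.

57.36%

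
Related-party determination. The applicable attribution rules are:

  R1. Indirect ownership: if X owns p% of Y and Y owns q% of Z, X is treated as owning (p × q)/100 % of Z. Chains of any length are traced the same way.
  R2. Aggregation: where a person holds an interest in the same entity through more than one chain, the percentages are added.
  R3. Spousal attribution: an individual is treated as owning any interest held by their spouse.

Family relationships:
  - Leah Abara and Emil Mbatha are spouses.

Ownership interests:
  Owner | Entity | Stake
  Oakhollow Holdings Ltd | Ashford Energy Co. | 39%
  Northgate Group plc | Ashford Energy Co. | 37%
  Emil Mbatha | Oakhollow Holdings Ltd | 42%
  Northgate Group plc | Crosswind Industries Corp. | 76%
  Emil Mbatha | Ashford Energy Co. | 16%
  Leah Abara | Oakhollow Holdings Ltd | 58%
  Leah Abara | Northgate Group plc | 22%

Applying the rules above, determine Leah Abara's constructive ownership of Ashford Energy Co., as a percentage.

By spousal attribution (R3), Leah Abara is treated as also owning Emil Mbatha's interest in Oakhollow Holdings Ltd, giving 58% + 42% = 100%.
By spousal attribution (R3), Leah Abara is treated as owning Emil Mbatha's 16% interest in Ashford Energy Co.
Chain via Oakhollow Holdings Ltd (R1): 100% × 39% = 39% of Ashford Energy Co.
Chain via Northgate Group plc (R1): 22% × 37% = 8.14% of Ashford Energy Co.
Direct interest in Ashford Energy Co: 16%.
Aggregating (R2): 39% + 8.14% + 16% = 63.14%.

63.14%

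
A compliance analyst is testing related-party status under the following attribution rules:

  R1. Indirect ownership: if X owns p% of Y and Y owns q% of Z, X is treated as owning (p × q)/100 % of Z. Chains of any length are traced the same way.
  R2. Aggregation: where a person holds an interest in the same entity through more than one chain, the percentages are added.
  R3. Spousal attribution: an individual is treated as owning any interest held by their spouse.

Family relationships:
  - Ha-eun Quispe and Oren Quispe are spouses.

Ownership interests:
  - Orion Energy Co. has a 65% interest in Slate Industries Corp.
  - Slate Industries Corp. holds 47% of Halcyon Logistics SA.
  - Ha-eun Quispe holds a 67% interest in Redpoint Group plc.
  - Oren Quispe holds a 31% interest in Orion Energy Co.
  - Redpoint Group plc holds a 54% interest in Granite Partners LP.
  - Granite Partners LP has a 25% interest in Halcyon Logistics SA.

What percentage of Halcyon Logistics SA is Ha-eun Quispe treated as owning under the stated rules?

By spousal attribution (R3), Ha-eun Quispe is treated as owning Oren Quispe's 31% interest in Orion Energy Co.
Chain via Redpoint Group plc → Granite Partners LP (R1): 67% × 54% × 25% = 9.045% of Halcyon Logistics SA.
Chain via Orion Energy Co. → Slate Industries Corp. (R1): 31% × 65% × 47% = 9.4705% of Halcyon Logistics SA.
Aggregating (R2): 9.045% + 9.4705% = 18.5155%.

18.5155%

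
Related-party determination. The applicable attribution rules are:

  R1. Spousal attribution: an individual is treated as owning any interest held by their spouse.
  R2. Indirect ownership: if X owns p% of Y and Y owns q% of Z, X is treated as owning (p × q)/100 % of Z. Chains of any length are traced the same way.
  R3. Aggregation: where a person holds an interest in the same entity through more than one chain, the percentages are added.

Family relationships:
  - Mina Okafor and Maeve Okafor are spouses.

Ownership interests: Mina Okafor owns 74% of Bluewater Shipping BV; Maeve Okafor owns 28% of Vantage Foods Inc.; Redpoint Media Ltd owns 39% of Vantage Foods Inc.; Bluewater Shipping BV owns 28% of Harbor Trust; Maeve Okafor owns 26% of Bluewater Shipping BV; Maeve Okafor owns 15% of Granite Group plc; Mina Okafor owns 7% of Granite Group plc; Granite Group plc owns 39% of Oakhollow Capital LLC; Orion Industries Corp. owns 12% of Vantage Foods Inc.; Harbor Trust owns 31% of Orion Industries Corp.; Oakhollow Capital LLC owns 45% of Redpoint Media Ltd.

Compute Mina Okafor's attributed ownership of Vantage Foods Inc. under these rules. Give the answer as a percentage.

By spousal attribution (R1), Mina Okafor is treated as also owning Maeve Okafor's interest in Granite Group plc, giving 7% + 15% = 22%.
By spousal attribution (R1), Mina Okafor is treated as also owning Maeve Okafor's interest in Bluewater Shipping BV, giving 74% + 26% = 100%.
By spousal attribution (R1), Mina Okafor is treated as owning Maeve Okafor's 28% interest in Vantage Foods Inc.
Chain via Granite Group plc → Oakhollow Capital LLC → Redpoint Media Ltd (R2): 22% × 39% × 45% × 39% = 1.50579% of Vantage Foods Inc.
Chain via Bluewater Shipping BV → Harbor Trust → Orion Industries Corp. (R2): 100% × 28% × 31% × 12% = 1.0416% of Vantage Foods Inc.
Direct interest in Vantage Foods Inc: 28%.
Aggregating (R3): 1.50579% + 1.0416% + 28% = 30.54739%.

30.54739%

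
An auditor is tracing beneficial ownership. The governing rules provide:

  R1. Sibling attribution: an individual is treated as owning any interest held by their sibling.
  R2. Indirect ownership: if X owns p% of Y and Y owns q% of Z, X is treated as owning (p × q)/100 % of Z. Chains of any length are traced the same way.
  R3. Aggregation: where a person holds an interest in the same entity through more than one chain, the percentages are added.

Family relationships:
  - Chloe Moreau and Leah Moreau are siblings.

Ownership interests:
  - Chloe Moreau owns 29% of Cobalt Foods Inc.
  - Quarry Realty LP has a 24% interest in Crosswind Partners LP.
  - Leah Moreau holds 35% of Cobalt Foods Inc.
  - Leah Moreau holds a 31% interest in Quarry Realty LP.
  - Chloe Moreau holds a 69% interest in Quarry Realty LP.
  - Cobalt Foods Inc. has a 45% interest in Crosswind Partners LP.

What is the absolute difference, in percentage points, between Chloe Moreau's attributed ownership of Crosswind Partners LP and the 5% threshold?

47.8

By sibling attribution (R1), Chloe Moreau is treated as also owning Leah Moreau's interest in Quarry Realty LP, giving 69% + 31% = 100%.
By sibling attribution (R1), Chloe Moreau is treated as also owning Leah Moreau's interest in Cobalt Foods Inc, giving 29% + 35% = 64%.
Chain via Quarry Realty LP (R2): 100% × 24% = 24% of Crosswind Partners LP.
Chain via Cobalt Foods Inc. (R2): 64% × 45% = 28.8% of Crosswind Partners LP.
Aggregating (R3): 24% + 28.8% = 52.8%.
52.8% exceeds the 5% threshold by 47.8 percentage points.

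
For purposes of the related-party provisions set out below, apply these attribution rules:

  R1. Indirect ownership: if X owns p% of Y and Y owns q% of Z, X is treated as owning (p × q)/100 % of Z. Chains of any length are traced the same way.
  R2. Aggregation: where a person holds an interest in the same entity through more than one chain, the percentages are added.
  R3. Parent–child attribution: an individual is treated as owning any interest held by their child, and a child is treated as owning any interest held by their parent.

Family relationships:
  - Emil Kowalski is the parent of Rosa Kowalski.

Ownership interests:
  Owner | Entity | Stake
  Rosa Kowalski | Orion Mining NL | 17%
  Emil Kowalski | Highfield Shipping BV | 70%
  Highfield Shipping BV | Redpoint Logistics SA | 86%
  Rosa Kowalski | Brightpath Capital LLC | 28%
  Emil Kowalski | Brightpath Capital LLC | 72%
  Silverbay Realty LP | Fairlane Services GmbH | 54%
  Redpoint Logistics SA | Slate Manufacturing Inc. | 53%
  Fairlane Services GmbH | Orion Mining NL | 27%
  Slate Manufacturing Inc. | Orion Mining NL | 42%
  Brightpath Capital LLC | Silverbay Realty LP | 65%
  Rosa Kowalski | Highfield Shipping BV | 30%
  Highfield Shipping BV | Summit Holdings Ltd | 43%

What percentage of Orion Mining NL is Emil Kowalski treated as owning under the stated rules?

45.6206%

By parent–child attribution (R3), Emil Kowalski is treated as also owning Rosa Kowalski's interest in Brightpath Capital LLC, giving 72% + 28% = 100%.
By parent–child attribution (R3), Emil Kowalski is treated as also owning Rosa Kowalski's interest in Highfield Shipping BV, giving 70% + 30% = 100%.
By parent–child attribution (R3), Emil Kowalski is treated as owning Rosa Kowalski's 17% interest in Orion Mining NL.
Chain via Brightpath Capital LLC → Silverbay Realty LP → Fairlane Services GmbH (R1): 100% × 65% × 54% × 27% = 9.477% of Orion Mining NL.
Chain via Highfield Shipping BV → Redpoint Logistics SA → Slate Manufacturing Inc. (R1): 100% × 86% × 53% × 42% = 19.1436% of Orion Mining NL.
Direct interest in Orion Mining NL: 17%.
Aggregating (R2): 9.477% + 19.1436% + 17% = 45.6206%.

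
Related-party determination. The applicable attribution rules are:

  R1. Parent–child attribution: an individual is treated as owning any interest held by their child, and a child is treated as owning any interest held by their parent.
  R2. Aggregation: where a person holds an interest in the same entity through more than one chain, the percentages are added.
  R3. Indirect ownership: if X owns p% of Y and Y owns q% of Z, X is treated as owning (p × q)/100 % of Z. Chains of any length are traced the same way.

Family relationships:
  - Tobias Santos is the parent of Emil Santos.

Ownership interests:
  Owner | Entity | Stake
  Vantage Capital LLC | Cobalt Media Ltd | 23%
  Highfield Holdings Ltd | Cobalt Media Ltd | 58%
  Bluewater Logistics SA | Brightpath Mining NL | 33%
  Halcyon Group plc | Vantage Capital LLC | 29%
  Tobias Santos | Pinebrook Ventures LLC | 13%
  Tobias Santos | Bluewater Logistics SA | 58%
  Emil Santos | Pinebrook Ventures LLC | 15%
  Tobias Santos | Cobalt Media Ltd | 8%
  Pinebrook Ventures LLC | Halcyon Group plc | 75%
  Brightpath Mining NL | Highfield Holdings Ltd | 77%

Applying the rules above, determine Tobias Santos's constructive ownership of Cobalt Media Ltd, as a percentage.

17.948624%

By parent–child attribution (R1), Tobias Santos is treated as also owning Emil Santos's interest in Pinebrook Ventures LLC, giving 13% + 15% = 28%.
Chain via Pinebrook Ventures LLC → Halcyon Group plc → Vantage Capital LLC (R3): 28% × 75% × 29% × 23% = 1.4007% of Cobalt Media Ltd.
Chain via Bluewater Logistics SA → Brightpath Mining NL → Highfield Holdings Ltd (R3): 58% × 33% × 77% × 58% = 8.547924% of Cobalt Media Ltd.
Direct interest in Cobalt Media Ltd: 8%.
Aggregating (R2): 1.4007% + 8.547924% + 8% = 17.948624%.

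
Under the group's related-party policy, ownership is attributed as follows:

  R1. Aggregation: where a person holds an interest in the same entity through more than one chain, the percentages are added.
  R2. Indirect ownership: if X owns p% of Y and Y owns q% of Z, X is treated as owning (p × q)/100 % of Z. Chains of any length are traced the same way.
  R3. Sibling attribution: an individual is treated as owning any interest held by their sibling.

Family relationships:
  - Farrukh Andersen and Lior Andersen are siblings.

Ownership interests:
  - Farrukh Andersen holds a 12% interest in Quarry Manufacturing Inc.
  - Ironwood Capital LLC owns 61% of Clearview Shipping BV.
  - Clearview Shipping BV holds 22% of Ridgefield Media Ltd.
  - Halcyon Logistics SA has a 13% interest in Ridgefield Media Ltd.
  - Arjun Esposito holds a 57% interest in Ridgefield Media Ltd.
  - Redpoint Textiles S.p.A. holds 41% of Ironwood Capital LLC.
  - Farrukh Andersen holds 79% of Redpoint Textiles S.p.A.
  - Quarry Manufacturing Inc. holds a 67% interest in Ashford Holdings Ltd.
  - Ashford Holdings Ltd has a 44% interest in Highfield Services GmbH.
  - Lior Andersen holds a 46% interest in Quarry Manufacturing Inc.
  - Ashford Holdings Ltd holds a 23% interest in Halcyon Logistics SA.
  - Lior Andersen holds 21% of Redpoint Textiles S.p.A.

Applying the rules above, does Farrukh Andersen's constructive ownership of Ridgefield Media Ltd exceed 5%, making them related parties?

By sibling attribution (R3), Farrukh Andersen is treated as also owning Lior Andersen's interest in Quarry Manufacturing Inc, giving 12% + 46% = 58%.
By sibling attribution (R3), Farrukh Andersen is treated as also owning Lior Andersen's interest in Redpoint Textiles S.p.A, giving 79% + 21% = 100%.
Chain via Quarry Manufacturing Inc. → Ashford Holdings Ltd → Halcyon Logistics SA (R2): 58% × 67% × 23% × 13% = 1.161914% of Ridgefield Media Ltd.
Chain via Redpoint Textiles S.p.A. → Ironwood Capital LLC → Clearview Shipping BV (R2): 100% × 41% × 61% × 22% = 5.5022% of Ridgefield Media Ltd.
Aggregating (R1): 1.161914% + 5.5022% = 6.664114%.
6.664114% exceeds the 5% threshold, so Farrukh is a related party to Ridgefield Media Ltd.

Yes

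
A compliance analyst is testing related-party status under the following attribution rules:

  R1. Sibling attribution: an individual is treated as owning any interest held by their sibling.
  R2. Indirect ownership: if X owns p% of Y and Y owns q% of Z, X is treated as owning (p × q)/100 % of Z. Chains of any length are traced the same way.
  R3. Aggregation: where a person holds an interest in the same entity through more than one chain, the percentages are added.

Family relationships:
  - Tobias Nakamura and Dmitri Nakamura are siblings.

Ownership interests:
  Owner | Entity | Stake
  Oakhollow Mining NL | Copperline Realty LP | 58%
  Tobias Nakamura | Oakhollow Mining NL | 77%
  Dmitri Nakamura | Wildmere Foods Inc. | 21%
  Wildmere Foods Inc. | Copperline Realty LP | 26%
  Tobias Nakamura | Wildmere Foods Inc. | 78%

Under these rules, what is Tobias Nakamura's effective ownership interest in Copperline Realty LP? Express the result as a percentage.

70.4%

By sibling attribution (R1), Tobias Nakamura is treated as also owning Dmitri Nakamura's interest in Wildmere Foods Inc, giving 78% + 21% = 99%.
Chain via Wildmere Foods Inc. (R2): 99% × 26% = 25.74% of Copperline Realty LP.
Chain via Oakhollow Mining NL (R2): 77% × 58% = 44.66% of Copperline Realty LP.
Aggregating (R3): 25.74% + 44.66% = 70.4%.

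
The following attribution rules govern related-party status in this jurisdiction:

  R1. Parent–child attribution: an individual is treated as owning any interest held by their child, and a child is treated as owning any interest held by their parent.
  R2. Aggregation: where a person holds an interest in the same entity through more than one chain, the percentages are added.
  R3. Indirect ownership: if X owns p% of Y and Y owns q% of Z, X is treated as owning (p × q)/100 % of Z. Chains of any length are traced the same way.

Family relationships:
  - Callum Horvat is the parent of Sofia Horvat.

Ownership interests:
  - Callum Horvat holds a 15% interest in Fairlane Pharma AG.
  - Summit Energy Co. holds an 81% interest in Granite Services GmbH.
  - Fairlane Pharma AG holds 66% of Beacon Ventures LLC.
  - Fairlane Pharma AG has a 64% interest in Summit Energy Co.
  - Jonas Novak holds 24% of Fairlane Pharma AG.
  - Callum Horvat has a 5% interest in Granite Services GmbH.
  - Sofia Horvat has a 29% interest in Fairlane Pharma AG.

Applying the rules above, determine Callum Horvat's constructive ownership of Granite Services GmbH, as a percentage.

By parent–child attribution (R1), Callum Horvat is treated as also owning Sofia Horvat's interest in Fairlane Pharma AG, giving 15% + 29% = 44%.
Chain via Fairlane Pharma AG → Summit Energy Co. (R3): 44% × 64% × 81% = 22.8096% of Granite Services GmbH.
Direct interest in Granite Services GmbH: 5%.
Aggregating (R2): 22.8096% + 5% = 27.8096%.

27.8096%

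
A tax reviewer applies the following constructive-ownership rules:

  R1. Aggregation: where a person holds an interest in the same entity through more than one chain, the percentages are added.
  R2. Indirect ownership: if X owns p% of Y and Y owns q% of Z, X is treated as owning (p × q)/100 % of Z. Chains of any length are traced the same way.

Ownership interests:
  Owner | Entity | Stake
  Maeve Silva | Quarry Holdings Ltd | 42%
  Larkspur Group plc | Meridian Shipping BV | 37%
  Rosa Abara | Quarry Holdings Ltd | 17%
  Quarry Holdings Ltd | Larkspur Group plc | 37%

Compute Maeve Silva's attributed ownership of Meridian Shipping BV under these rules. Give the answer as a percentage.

5.7498%

Chain via Quarry Holdings Ltd → Larkspur Group plc (R2): 42% × 37% × 37% = 5.7498% of Meridian Shipping BV.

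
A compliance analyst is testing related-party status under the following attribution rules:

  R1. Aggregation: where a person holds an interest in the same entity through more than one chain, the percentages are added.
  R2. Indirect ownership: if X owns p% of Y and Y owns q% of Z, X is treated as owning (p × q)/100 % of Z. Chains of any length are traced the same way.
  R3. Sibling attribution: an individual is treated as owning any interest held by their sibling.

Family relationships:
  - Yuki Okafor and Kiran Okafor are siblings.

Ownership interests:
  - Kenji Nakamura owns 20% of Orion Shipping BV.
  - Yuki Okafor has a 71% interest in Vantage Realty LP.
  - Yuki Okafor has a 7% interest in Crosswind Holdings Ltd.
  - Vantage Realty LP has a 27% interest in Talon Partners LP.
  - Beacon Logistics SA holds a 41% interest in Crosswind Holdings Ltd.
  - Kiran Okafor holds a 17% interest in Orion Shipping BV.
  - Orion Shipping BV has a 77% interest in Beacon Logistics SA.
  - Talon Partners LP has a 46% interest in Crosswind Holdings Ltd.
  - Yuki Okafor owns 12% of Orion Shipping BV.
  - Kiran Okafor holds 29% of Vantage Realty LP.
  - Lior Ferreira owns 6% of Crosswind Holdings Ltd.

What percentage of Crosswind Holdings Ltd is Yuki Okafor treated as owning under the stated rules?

28.5753%

By sibling attribution (R3), Yuki Okafor is treated as also owning Kiran Okafor's interest in Vantage Realty LP, giving 71% + 29% = 100%.
By sibling attribution (R3), Yuki Okafor is treated as also owning Kiran Okafor's interest in Orion Shipping BV, giving 12% + 17% = 29%.
Chain via Vantage Realty LP → Talon Partners LP (R2): 100% × 27% × 46% = 12.42% of Crosswind Holdings Ltd.
Chain via Orion Shipping BV → Beacon Logistics SA (R2): 29% × 77% × 41% = 9.1553% of Crosswind Holdings Ltd.
Direct interest in Crosswind Holdings Ltd: 7%.
Aggregating (R1): 12.42% + 9.1553% + 7% = 28.5753%.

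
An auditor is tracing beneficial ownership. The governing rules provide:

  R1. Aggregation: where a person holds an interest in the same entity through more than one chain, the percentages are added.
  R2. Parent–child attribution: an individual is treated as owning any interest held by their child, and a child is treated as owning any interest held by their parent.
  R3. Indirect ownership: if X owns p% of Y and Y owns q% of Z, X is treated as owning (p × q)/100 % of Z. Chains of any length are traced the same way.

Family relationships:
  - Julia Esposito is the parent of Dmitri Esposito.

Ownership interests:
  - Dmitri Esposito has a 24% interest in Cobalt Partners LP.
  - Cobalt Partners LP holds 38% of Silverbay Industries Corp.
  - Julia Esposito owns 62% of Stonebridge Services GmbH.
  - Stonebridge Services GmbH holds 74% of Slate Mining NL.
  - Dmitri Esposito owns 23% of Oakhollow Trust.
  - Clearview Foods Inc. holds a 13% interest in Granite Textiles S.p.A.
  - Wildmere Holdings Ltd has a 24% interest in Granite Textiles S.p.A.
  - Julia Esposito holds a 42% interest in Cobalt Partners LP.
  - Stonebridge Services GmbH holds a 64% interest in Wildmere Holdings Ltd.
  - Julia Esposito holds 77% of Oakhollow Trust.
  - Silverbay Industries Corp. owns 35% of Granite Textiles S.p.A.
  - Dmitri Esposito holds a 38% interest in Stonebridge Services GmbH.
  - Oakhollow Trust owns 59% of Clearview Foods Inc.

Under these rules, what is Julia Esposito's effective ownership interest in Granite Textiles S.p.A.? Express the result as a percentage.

31.808%

By parent–child attribution (R2), Julia Esposito is treated as also owning Dmitri Esposito's interest in Stonebridge Services GmbH, giving 62% + 38% = 100%.
By parent–child attribution (R2), Julia Esposito is treated as also owning Dmitri Esposito's interest in Cobalt Partners LP, giving 42% + 24% = 66%.
By parent–child attribution (R2), Julia Esposito is treated as also owning Dmitri Esposito's interest in Oakhollow Trust, giving 77% + 23% = 100%.
Chain via Stonebridge Services GmbH → Wildmere Holdings Ltd (R3): 100% × 64% × 24% = 15.36% of Granite Textiles S.p.A.
Chain via Cobalt Partners LP → Silverbay Industries Corp. (R3): 66% × 38% × 35% = 8.778% of Granite Textiles S.p.A.
Chain via Oakhollow Trust → Clearview Foods Inc. (R3): 100% × 59% × 13% = 7.67% of Granite Textiles S.p.A.
Aggregating (R1): 15.36% + 8.778% + 7.67% = 31.808%.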